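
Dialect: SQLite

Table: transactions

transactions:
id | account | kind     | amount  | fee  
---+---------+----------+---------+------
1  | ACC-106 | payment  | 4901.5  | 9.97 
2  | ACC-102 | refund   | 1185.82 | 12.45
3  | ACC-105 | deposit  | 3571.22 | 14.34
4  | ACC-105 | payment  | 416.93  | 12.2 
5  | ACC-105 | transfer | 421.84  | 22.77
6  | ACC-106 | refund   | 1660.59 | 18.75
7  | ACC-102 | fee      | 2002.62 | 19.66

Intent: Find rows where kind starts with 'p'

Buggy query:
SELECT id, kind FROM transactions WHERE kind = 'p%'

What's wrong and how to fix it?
Bug: '=' compares the literal string including the % character; pattern matching needs LIKE

Fix: Replace '=' with LIKE so 'p%' is treated as a pattern

Corrected query:
SELECT id, kind FROM transactions WHERE kind LIKE 'p%'

Result:
id | kind   
---+--------
1  | payment
4  | payment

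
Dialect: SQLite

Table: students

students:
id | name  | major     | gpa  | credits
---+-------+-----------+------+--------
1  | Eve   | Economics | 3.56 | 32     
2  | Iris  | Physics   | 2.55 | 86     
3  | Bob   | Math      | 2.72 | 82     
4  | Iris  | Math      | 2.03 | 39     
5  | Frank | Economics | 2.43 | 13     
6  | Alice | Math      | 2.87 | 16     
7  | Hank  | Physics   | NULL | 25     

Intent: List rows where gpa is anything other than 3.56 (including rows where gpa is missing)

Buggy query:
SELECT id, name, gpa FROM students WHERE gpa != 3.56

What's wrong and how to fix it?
Bug: 'gpa != 3.56' is unknown when gpa is NULL, so NULL rows are silently excluded

Fix: Add an explicit OR gpa IS NULL to include the missing-value rows

Corrected query:
SELECT id, name, gpa FROM students WHERE gpa != 3.56 OR gpa IS NULL

Result:
id | name  | gpa 
---+-------+-----
2  | Iris  | 2.55
3  | Bob   | 2.72
4  | Iris  | 2.03
5  | Frank | 2.43
6  | Alice | 2.87
7  | Hank  | NULL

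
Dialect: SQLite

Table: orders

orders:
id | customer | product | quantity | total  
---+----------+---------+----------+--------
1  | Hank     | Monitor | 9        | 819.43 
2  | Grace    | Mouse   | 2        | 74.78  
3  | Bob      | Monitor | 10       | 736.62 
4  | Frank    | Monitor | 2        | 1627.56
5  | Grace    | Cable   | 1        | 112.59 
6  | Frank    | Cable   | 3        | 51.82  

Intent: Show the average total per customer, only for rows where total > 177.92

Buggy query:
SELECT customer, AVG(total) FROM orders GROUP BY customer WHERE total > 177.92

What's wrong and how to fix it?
Bug: WHERE cannot follow GROUP BY

Fix: Place WHERE between FROM and GROUP BY

Corrected query:
SELECT customer, AVG(total) FROM orders WHERE total > 177.92 GROUP BY customer

Result:
customer | AVG(total)
---------+-----------
Bob      | 736.62    
Frank    | 1627.56   
Hank     | 819.43    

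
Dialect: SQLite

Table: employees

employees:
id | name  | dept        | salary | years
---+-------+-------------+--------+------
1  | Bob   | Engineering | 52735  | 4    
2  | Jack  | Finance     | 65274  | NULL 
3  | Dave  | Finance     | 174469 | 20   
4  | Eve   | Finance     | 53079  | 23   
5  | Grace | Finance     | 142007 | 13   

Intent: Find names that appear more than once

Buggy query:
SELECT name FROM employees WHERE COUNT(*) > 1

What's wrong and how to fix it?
Bug: WHERE can't reference COUNT(*); aggregates are computed after WHERE

Fix: GROUP BY name, then filter groups with HAVING COUNT(*) > 1

Corrected query:
SELECT name FROM employees GROUP BY name HAVING COUNT(*) > 1

Result:
(no rows)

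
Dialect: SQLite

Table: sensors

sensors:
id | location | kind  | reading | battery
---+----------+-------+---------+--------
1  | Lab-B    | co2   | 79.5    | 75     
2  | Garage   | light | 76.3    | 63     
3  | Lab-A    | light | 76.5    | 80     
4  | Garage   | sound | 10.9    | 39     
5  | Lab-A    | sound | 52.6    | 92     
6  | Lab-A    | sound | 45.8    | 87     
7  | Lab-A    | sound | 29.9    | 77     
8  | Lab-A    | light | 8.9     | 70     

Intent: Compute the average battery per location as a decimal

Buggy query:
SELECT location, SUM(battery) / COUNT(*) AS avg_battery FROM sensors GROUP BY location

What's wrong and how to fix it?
Bug: SUM(battery) and COUNT(*) are both integers; the division truncates the fractional part

Fix: Cast one side to REAL so the division keeps the fractional part

Corrected query:
SELECT location, SUM(battery) * 1.0 / COUNT(*) AS avg_battery FROM sensors GROUP BY location

Result:
location | avg_battery
---------+------------
Garage   | 51         
Lab-A    | 81.2       
Lab-B    | 75         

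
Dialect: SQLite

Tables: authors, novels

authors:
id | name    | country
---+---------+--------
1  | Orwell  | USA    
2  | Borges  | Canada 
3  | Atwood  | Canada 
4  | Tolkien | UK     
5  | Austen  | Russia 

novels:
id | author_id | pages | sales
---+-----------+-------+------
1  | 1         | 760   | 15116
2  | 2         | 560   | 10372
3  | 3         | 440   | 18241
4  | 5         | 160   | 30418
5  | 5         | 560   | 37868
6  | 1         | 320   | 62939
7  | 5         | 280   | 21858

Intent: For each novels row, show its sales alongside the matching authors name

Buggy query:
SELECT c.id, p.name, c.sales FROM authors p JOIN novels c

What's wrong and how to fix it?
Bug: Missing join condition: each novels row is matched to all authors rows instead of just its own

Fix: Specify the join condition linking the foreign key to the parent id

Corrected query:
SELECT c.id, p.name, c.sales FROM authors p JOIN novels c ON c.author_id = p.id

Result:
id | name   | sales
---+--------+------
1  | Orwell | 15116
2  | Borges | 10372
3  | Atwood | 18241
4  | Austen | 30418
5  | Austen | 37868
6  | Orwell | 62939
7  | Austen | 21858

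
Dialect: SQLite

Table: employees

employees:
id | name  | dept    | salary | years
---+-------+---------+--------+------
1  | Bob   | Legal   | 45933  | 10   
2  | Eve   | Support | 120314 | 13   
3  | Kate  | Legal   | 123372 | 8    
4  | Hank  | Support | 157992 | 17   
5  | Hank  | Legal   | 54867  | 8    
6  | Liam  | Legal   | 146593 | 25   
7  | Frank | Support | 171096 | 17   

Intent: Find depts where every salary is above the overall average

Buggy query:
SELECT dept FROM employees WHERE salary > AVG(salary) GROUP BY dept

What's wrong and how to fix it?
Bug: WHERE evaluates per row before aggregation, so AVG() is unavailable

Fix: Compute the overall average in a scalar subquery and compare each group's MIN against it in HAVING

Corrected query:
SELECT dept FROM employees GROUP BY dept HAVING MIN(salary) > (SELECT AVG(salary) FROM employees)

Result:
dept   
-------
Support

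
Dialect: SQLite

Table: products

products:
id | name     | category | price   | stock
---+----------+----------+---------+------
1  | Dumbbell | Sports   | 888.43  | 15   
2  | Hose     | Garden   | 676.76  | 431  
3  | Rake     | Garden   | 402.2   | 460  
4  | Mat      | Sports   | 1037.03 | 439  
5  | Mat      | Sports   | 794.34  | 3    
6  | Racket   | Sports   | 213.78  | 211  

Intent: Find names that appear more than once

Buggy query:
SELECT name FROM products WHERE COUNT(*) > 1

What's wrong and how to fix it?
Bug: COUNT(*) is an aggregate and cannot be used in WHERE

Fix: GROUP BY name, then filter groups with HAVING COUNT(*) > 1

Corrected query:
SELECT name FROM products GROUP BY name HAVING COUNT(*) > 1

Result:
name
----
Mat 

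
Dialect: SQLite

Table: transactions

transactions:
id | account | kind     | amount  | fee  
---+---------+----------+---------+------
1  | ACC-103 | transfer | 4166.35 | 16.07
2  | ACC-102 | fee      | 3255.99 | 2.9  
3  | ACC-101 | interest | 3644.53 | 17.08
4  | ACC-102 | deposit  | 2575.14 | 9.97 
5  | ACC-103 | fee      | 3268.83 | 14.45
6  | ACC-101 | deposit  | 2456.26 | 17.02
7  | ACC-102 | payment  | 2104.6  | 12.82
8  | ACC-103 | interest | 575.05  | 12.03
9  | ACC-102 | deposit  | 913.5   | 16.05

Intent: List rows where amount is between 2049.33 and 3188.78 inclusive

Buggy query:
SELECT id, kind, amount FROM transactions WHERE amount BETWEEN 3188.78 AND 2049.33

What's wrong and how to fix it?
Bug: The bounds are reversed; BETWEEN a AND b requires a <= b to match anything

Fix: Write BETWEEN 2049.33 AND 3188.78

Corrected query:
SELECT id, kind, amount FROM transactions WHERE amount BETWEEN 2049.33 AND 3188.78

Result:
id | kind    | amount 
---+---------+--------
4  | deposit | 2575.14
6  | deposit | 2456.26
7  | payment | 2104.6 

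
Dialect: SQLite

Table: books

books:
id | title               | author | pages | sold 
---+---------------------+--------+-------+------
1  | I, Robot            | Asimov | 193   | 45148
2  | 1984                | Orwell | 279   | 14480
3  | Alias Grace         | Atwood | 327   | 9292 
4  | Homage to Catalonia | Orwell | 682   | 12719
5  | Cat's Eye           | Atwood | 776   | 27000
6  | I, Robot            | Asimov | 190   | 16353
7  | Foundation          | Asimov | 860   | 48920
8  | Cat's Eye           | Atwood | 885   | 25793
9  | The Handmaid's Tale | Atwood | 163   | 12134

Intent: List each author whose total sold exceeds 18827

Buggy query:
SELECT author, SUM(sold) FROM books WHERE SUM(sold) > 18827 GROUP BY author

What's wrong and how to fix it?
Bug: Aggregate functions cannot appear in a WHERE clause

Fix: Move the aggregate condition to a HAVING clause

Corrected query:
SELECT author, SUM(sold) FROM books GROUP BY author HAVING SUM(sold) > 18827

Result:
author | SUM(sold)
-------+----------
Asimov | 110421   
Atwood | 74219    
Orwell | 27199    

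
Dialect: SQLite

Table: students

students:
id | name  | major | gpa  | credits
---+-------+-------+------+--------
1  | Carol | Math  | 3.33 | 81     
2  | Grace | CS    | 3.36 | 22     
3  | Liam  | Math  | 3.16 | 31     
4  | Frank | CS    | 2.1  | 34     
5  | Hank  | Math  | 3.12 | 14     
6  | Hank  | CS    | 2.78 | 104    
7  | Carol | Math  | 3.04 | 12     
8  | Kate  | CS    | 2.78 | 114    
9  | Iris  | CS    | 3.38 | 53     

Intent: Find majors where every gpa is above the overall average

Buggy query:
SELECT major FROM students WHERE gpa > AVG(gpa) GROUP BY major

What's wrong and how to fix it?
Bug: WHERE evaluates per row before aggregation, so AVG() is unavailable

Fix: Compute the overall average in a scalar subquery and compare each group's MIN against it in HAVING

Corrected query:
SELECT major FROM students GROUP BY major HAVING MIN(gpa) > (SELECT AVG(gpa) FROM students)

Result:
major
-----
Math 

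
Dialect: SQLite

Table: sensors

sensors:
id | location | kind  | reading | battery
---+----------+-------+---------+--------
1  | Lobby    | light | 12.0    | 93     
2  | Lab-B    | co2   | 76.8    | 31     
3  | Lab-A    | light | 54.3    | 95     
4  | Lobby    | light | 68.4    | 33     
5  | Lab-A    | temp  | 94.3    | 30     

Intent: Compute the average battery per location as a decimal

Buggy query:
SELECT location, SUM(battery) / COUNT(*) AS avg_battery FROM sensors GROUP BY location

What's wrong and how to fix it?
Bug: Both operands are integers, so '/' performs integer division and truncates

Fix: Cast one side to REAL so the division keeps the fractional part

Corrected query:
SELECT location, SUM(battery) * 1.0 / COUNT(*) AS avg_battery FROM sensors GROUP BY location

Result:
location | avg_battery
---------+------------
Lab-A    | 62.5       
Lab-B    | 31         
Lobby    | 63         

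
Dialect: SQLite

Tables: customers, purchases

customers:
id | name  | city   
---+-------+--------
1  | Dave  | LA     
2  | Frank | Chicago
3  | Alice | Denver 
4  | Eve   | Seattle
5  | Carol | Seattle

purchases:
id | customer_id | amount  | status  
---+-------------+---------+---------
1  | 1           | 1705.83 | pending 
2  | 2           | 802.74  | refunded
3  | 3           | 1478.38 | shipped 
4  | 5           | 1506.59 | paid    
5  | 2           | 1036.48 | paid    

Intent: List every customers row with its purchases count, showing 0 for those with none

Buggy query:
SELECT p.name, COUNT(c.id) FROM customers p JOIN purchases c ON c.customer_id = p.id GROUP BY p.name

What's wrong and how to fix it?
Bug: INNER JOIN drops customers rows that have no matching purchases rows

Fix: Use LEFT JOIN so parents without children still appear (COUNT(c.id) gives 0)

Corrected query:
SELECT p.name, COUNT(c.id) FROM customers p LEFT JOIN purchases c ON c.customer_id = p.id GROUP BY p.name

Result:
name  | COUNT(c.id)
------+------------
Alice | 1          
Carol | 1          
Dave  | 1          
Eve   | 0          
Frank | 2          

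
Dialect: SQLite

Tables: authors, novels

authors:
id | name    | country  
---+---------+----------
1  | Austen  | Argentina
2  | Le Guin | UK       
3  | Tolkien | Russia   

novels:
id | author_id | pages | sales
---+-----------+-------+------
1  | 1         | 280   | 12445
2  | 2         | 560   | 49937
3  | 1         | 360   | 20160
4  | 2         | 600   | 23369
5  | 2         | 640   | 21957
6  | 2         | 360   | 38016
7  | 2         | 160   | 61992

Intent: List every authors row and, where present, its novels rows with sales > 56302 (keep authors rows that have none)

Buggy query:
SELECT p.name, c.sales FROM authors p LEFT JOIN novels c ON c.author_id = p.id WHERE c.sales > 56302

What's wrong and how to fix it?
Bug: Filtering c.sales in WHERE discards the NULL rows produced by LEFT JOIN, turning it into an inner join

Fix: Put 'c.sales > 56302' in the JOIN's ON clause instead of WHERE

Corrected query:
SELECT p.name, c.sales FROM authors p LEFT JOIN novels c ON c.author_id = p.id AND c.sales > 56302

Result:
name    | sales
--------+------
Austen  | NULL 
Le Guin | 61992
Tolkien | NULL 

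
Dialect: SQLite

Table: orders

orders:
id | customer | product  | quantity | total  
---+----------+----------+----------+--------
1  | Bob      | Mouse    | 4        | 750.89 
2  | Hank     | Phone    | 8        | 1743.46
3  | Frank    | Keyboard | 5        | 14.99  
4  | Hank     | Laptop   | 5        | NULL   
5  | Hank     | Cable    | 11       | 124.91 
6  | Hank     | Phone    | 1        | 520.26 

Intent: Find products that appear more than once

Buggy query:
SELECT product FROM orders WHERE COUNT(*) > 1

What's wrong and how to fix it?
Bug: COUNT(*) is an aggregate and cannot be used in WHERE

Fix: Group first, then use HAVING for the count condition

Corrected query:
SELECT product FROM orders GROUP BY product HAVING COUNT(*) > 1

Result:
product
-------
Phone  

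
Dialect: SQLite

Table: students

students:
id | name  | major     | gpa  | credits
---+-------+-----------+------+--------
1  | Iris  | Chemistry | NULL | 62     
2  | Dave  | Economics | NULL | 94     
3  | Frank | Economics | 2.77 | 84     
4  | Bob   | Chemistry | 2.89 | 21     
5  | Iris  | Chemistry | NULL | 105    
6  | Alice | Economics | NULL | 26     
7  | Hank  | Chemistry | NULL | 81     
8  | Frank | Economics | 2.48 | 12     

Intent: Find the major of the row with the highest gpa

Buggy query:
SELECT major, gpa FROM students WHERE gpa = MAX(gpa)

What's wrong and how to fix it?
Bug: MAX(gpa) is an aggregate and cannot be used directly in WHERE

Fix: Use a subquery: WHERE gpa = (SELECT MAX(gpa) FROM students)

Corrected query:
SELECT major, gpa FROM students WHERE gpa = (SELECT MAX(gpa) FROM students)

Result:
major     | gpa 
----------+-----
Chemistry | 2.89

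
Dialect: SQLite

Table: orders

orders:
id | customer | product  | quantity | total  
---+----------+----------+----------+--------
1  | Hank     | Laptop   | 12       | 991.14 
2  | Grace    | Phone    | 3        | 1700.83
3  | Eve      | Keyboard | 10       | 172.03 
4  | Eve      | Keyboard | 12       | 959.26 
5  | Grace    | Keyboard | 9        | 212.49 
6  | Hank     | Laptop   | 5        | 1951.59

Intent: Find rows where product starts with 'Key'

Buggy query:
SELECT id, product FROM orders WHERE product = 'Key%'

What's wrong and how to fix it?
Bug: '=' compares the literal string including the % character; pattern matching needs LIKE

Fix: Use LIKE for wildcard pattern matching

Corrected query:
SELECT id, product FROM orders WHERE product LIKE 'Key%'

Result:
id | product 
---+---------
3  | Keyboard
4  | Keyboard
5  | Keyboard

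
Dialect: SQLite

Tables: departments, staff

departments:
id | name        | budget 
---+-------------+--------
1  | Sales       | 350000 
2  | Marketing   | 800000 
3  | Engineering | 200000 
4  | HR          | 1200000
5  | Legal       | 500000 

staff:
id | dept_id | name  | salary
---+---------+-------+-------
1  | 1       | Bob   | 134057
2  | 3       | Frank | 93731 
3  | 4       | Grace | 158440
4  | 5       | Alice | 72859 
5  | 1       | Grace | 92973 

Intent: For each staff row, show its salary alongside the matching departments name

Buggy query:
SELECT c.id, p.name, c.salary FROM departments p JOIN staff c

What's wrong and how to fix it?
Bug: JOIN with no ON clause produces a cartesian product; every staff row pairs with every departments row

Fix: Add ON c.dept_id = p.id to the JOIN

Corrected query:
SELECT c.id, p.name, c.salary FROM departments p JOIN staff c ON c.dept_id = p.id

Result:
id | name        | salary
---+-------------+-------
1  | Sales       | 134057
2  | Engineering | 93731 
3  | HR          | 158440
4  | Legal       | 72859 
5  | Sales       | 92973 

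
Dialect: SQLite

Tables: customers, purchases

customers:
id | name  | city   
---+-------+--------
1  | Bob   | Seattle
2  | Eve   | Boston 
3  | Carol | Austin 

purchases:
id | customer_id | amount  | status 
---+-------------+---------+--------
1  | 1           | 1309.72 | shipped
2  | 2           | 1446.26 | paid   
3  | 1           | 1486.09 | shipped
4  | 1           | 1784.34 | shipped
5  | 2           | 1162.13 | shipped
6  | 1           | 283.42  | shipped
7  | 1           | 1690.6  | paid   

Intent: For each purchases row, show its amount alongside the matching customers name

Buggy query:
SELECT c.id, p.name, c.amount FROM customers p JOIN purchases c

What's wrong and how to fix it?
Bug: Missing join condition: each purchases row is matched to all customers rows instead of just its own

Fix: Add ON c.customer_id = p.id to the JOIN

Corrected query:
SELECT c.id, p.name, c.amount FROM customers p JOIN purchases c ON c.customer_id = p.id

Result:
id | name | amount 
---+------+--------
1  | Bob  | 1309.72
2  | Eve  | 1446.26
3  | Bob  | 1486.09
4  | Bob  | 1784.34
5  | Eve  | 1162.13
6  | Bob  | 283.42 
7  | Bob  | 1690.6 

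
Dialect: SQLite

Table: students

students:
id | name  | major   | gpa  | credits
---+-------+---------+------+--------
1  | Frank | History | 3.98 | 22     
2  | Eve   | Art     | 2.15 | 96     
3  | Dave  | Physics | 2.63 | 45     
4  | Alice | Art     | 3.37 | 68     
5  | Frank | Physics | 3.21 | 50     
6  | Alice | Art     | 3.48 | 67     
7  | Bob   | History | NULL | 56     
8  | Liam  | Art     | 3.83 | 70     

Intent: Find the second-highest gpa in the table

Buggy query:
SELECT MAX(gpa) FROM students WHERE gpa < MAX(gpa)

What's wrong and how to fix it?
Bug: MAX(gpa) on the right of the comparison is an aggregate-in-WHERE error

Fix: Compute the overall MAX in a subquery, then take MAX of rows below it

Corrected query:
SELECT MAX(gpa) FROM students WHERE gpa < (SELECT MAX(gpa) FROM students)

Result:
MAX(gpa)
--------
3.83    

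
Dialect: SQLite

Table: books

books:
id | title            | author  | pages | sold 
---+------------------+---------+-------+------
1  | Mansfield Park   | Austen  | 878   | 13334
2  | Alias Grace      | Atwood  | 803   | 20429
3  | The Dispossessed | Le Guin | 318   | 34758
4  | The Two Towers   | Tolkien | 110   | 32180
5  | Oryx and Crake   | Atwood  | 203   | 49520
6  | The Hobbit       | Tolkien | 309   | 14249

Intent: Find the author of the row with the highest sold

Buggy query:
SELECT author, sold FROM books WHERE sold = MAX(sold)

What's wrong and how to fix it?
Bug: WHERE is evaluated per row; an aggregate over the whole table isn't defined there

Fix: Wrap MAX in a scalar subquery so WHERE compares against a single value

Corrected query:
SELECT author, sold FROM books WHERE sold = (SELECT MAX(sold) FROM books)

Result:
author | sold 
-------+------
Atwood | 49520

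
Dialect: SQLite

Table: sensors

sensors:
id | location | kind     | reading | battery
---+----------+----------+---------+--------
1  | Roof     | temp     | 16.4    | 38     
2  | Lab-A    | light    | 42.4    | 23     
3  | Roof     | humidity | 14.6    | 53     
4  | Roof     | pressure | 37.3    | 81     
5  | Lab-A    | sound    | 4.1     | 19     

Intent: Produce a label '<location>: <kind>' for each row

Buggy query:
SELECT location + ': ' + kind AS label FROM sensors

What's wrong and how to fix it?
Bug: '+' is numeric addition; on text columns SQLite converts them to 0 instead of concatenating

Fix: Use the || operator for string concatenation

Corrected query:
SELECT location || ': ' || kind AS label FROM sensors

Result:
label         
--------------
Roof: temp    
Lab-A: light  
Roof: humidity
Roof: pressure
Lab-A: sound  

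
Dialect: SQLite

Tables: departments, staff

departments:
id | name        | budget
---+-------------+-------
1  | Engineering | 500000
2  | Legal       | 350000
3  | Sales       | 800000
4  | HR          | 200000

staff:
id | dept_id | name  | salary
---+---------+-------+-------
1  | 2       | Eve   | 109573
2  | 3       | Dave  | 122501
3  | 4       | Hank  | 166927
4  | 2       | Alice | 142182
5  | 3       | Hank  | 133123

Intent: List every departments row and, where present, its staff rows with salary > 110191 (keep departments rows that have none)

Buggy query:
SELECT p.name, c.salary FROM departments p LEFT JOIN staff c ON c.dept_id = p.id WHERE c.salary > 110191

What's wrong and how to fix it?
Bug: Filtering c.salary in WHERE discards the NULL rows produced by LEFT JOIN, turning it into an inner join

Fix: Move the right-table condition into the ON clause so unmatched parents are kept

Corrected query:
SELECT p.name, c.salary FROM departments p LEFT JOIN staff c ON c.dept_id = p.id AND c.salary > 110191

Result:
name        | salary
------------+-------
Engineering | NULL  
Legal       | 142182
Sales       | 122501
Sales       | 133123
HR          | 166927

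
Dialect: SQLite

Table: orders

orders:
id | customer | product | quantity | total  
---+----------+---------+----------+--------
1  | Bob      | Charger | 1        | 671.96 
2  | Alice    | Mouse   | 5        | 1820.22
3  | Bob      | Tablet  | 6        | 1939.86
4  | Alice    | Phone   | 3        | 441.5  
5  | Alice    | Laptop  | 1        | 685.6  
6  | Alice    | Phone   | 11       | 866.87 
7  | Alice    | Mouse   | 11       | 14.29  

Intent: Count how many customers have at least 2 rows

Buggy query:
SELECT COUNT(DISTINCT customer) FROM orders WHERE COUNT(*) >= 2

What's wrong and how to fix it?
Bug: COUNT(*) cannot appear in WHERE; the per-group count doesn't exist yet

Fix: Group first with HAVING COUNT(*) >= 2, then COUNT the resulting groups

Corrected query:
SELECT COUNT(*) FROM (SELECT customer FROM orders GROUP BY customer HAVING COUNT(*) >= 2)

Result:
COUNT(*)
--------
2       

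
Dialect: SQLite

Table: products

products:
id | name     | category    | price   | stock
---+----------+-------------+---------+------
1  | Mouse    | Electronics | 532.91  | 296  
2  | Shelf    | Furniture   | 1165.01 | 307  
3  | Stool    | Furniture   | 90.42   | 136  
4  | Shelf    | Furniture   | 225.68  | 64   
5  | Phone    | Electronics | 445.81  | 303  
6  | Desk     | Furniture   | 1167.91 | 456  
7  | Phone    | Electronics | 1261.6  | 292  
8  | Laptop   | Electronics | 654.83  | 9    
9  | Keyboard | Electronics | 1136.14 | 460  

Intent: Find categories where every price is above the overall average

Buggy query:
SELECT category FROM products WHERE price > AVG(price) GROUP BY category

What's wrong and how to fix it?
Bug: AVG() is an aggregate; it can't sit directly in WHERE

Fix: Compute the overall average in a scalar subquery and compare each group's MIN against it in HAVING

Corrected query:
SELECT category FROM products GROUP BY category HAVING MIN(price) > (SELECT AVG(price) FROM products)

Result:
(no rows)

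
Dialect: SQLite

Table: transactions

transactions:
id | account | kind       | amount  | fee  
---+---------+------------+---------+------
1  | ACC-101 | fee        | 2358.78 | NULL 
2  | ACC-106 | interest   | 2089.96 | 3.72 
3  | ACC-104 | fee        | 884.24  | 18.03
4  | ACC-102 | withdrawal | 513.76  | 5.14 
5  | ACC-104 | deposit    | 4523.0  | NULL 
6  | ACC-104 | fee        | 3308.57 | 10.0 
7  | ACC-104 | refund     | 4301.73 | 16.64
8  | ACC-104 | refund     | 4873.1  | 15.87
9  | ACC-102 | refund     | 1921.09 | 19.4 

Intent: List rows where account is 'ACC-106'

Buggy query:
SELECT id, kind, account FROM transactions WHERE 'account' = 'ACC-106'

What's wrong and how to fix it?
Bug: 'account' in single quotes is a string literal, not the column; the comparison is literal-vs-literal and never true

Fix: Reference the column as account without single quotes

Corrected query:
SELECT id, kind, account FROM transactions WHERE account = 'ACC-106'

Result:
id | kind     | account
---+----------+--------
2  | interest | ACC-106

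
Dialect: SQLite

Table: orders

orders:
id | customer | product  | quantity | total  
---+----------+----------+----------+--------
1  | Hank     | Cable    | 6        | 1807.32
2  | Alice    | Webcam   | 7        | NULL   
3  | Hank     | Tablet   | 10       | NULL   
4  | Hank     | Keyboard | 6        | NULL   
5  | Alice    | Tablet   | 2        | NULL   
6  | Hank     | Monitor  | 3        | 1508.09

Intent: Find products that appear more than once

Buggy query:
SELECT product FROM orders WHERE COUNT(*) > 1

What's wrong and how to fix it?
Bug: WHERE can't reference COUNT(*); aggregates are computed after WHERE

Fix: GROUP BY product, then filter groups with HAVING COUNT(*) > 1

Corrected query:
SELECT product FROM orders GROUP BY product HAVING COUNT(*) > 1

Result:
product
-------
Tablet 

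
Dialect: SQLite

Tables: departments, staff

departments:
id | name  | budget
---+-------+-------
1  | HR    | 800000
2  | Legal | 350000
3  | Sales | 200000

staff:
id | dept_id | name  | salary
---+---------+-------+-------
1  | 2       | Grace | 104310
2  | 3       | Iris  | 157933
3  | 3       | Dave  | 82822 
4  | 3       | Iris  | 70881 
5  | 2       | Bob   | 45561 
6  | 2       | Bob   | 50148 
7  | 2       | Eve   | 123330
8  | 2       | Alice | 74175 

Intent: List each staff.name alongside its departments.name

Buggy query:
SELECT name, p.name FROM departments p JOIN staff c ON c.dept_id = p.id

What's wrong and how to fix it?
Bug: 'name' exists in both joined tables, so the database can't tell which one is meant

Fix: Qualify the column with its table alias (c.name)

Corrected query:
SELECT c.name, p.name FROM departments p JOIN staff c ON c.dept_id = p.id

Result:
name  | name 
------+------
Grace | Legal
Iris  | Sales
Dave  | Sales
Iris  | Sales
Bob   | Legal
Bob   | Legal
Eve   | Legal
Alice | Legal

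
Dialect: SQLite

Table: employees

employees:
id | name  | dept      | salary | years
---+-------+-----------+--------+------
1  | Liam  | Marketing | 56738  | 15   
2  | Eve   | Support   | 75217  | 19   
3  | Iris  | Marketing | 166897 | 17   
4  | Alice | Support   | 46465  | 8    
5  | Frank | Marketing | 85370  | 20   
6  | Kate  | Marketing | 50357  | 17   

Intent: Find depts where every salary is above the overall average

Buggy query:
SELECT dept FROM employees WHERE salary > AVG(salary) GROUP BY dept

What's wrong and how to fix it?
Bug: AVG() is an aggregate; it can't sit directly in WHERE

Fix: Compute the overall average in a scalar subquery and compare each group's MIN against it in HAVING

Corrected query:
SELECT dept FROM employees GROUP BY dept HAVING MIN(salary) > (SELECT AVG(salary) FROM employees)

Result:
(no rows)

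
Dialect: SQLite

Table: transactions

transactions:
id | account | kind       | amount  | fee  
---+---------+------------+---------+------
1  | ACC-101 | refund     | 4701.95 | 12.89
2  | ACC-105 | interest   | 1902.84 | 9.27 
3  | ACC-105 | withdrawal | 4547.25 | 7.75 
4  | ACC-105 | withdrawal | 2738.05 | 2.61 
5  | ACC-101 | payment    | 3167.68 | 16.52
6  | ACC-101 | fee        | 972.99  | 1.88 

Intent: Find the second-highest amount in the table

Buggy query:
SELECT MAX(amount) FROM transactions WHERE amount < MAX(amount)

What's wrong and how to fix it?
Bug: The inner MAX is an aggregate inside WHERE, which is not allowed

Fix: Put the inner MAX in a scalar subquery

Corrected query:
SELECT MAX(amount) FROM transactions WHERE amount < (SELECT MAX(amount) FROM transactions)

Result:
MAX(amount)
-----------
4547.25    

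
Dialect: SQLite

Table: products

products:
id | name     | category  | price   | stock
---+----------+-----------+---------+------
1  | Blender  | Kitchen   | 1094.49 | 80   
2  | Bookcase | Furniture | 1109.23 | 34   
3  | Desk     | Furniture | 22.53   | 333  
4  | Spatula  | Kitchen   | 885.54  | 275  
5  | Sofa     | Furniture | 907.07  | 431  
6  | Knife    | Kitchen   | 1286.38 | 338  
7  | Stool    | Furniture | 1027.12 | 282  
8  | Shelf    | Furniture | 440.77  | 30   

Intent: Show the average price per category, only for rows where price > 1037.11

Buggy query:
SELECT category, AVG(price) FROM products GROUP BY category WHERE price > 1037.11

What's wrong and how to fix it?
Bug: Row-level WHERE must come before GROUP BY in the clause order

Fix: Place WHERE between FROM and GROUP BY

Corrected query:
SELECT category, AVG(price) FROM products WHERE price > 1037.11 GROUP BY category

Result:
category  | AVG(price)
----------+-----------
Furniture | 1109.23   
Kitchen   | 1190.435  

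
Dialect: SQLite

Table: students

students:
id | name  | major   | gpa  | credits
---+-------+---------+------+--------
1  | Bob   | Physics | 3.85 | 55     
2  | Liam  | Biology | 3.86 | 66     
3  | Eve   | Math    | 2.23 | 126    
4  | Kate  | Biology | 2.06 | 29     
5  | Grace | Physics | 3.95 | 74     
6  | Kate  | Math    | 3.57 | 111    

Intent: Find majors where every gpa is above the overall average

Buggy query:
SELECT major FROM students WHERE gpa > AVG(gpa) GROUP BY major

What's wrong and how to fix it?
Bug: AVG() is an aggregate; it can't sit directly in WHERE

Fix: Compute the overall average in a scalar subquery and compare each group's MIN against it in HAVING

Corrected query:
SELECT major FROM students GROUP BY major HAVING MIN(gpa) > (SELECT AVG(gpa) FROM students)

Result:
major  
-------
Physics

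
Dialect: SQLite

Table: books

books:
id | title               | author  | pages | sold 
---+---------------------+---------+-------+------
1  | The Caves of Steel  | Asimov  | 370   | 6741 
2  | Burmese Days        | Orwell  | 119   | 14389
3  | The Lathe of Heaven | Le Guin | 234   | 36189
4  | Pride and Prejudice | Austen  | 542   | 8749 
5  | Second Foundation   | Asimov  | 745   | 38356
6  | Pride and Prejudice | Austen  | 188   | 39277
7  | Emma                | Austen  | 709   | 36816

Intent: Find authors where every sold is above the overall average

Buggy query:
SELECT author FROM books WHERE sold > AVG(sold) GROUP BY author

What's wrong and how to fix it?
Bug: WHERE evaluates per row before aggregation, so AVG() is unavailable

Fix: Compute the overall average in a scalar subquery and compare each group's MIN against it in HAVING

Corrected query:
SELECT author FROM books GROUP BY author HAVING MIN(sold) > (SELECT AVG(sold) FROM books)

Result:
author 
-------
Le Guin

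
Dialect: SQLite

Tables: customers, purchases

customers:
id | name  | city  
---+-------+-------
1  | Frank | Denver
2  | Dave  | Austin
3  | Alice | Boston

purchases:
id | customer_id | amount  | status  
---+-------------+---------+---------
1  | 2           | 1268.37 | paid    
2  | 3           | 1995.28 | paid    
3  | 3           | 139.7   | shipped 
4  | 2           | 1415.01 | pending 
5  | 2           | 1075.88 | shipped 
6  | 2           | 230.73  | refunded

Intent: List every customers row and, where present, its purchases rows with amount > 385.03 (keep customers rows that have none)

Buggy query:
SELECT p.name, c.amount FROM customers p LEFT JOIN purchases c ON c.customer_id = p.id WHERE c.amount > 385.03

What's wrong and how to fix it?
Bug: A WHERE condition on the right-hand table after LEFT JOIN drops unmatched parents

Fix: Put 'c.amount > 385.03' in the JOIN's ON clause instead of WHERE

Corrected query:
SELECT p.name, c.amount FROM customers p LEFT JOIN purchases c ON c.customer_id = p.id AND c.amount > 385.03

Result:
name  | amount 
------+--------
Frank | NULL   
Dave  | 1075.88
Dave  | 1268.37
Dave  | 1415.01
Alice | 1995.28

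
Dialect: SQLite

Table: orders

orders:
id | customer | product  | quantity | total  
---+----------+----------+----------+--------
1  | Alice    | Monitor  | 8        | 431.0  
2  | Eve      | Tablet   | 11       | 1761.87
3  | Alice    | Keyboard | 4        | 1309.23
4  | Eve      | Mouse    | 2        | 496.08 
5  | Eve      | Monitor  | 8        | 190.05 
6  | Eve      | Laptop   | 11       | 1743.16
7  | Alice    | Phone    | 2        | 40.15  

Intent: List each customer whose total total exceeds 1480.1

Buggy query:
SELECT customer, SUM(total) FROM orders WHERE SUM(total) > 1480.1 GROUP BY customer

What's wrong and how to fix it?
Bug: WHERE runs before GROUP BY, so aggregates aren't available there

Fix: Use HAVING (which filters groups after aggregation) instead of WHERE

Corrected query:
SELECT customer, SUM(total) FROM orders GROUP BY customer HAVING SUM(total) > 1480.1

Result:
customer | SUM(total)
---------+-----------
Alice    | 1780.38   
Eve      | 4191.16   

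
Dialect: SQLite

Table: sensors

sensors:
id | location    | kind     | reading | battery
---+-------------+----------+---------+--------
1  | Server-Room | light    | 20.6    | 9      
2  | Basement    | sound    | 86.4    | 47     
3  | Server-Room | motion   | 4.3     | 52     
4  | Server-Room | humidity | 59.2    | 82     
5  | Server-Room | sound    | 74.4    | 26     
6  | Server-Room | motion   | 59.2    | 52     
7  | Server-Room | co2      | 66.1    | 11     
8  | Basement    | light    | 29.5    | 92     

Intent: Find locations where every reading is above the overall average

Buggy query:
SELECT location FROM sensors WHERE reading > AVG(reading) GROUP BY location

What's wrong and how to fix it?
Bug: WHERE evaluates per row before aggregation, so AVG() is unavailable

Fix: Use a subquery for AVG and a HAVING MIN(...) filter so the condition holds for every row in the group

Corrected query:
SELECT location FROM sensors GROUP BY location HAVING MIN(reading) > (SELECT AVG(reading) FROM sensors)

Result:
(no rows)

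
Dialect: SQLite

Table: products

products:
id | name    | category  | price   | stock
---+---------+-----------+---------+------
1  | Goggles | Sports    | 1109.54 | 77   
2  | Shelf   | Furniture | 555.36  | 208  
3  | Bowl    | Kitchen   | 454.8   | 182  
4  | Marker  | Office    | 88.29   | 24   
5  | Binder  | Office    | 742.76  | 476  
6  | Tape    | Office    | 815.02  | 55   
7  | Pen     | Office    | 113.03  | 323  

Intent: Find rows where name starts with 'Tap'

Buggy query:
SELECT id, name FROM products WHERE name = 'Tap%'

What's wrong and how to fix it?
Bug: Wildcards only work with LIKE; '=' treats '%' as a literal character

Fix: Use LIKE for wildcard pattern matching

Corrected query:
SELECT id, name FROM products WHERE name LIKE 'Tap%'

Result:
id | name
---+-----
6  | Tape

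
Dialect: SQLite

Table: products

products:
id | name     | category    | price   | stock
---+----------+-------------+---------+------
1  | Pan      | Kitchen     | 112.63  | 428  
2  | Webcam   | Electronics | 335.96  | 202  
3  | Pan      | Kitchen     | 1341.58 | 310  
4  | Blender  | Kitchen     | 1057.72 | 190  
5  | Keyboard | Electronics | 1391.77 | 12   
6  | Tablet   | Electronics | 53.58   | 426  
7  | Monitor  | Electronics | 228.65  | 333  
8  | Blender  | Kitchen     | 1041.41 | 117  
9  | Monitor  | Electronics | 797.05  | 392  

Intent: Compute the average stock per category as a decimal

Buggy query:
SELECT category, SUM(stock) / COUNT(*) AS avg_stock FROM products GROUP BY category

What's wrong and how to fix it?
Bug: Both operands are integers, so '/' performs integer division and truncates

Fix: Multiply by 1.0 (or CAST to REAL) to force floating-point division

Corrected query:
SELECT category, SUM(stock) * 1.0 / COUNT(*) AS avg_stock FROM products GROUP BY category

Result:
category    | avg_stock
------------+----------
Electronics | 273      
Kitchen     | 261.25   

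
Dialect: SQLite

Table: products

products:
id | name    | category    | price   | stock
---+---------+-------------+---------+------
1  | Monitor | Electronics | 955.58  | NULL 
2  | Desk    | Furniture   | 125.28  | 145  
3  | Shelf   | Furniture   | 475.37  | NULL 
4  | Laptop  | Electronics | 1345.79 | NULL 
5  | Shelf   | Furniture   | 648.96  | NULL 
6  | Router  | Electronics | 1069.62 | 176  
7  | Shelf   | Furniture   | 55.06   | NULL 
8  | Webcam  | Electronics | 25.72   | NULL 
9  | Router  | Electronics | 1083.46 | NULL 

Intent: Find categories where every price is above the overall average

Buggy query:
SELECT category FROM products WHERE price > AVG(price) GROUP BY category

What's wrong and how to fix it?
Bug: WHERE evaluates per row before aggregation, so AVG() is unavailable

Fix: Compute the overall average in a scalar subquery and compare each group's MIN against it in HAVING

Corrected query:
SELECT category FROM products GROUP BY category HAVING MIN(price) > (SELECT AVG(price) FROM products)

Result:
(no rows)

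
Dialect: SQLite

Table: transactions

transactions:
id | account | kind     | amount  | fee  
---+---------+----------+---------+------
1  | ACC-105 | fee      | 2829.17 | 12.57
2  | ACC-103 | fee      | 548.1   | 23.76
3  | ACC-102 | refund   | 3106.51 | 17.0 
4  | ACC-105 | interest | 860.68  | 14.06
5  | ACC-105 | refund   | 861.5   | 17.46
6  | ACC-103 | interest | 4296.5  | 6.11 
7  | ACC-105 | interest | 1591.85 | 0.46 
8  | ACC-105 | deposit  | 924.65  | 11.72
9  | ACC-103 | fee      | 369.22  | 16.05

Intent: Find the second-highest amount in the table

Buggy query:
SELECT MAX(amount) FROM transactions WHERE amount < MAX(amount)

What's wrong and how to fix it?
Bug: MAX(amount) on the right of the comparison is an aggregate-in-WHERE error

Fix: Compute the overall MAX in a subquery, then take MAX of rows below it

Corrected query:
SELECT MAX(amount) FROM transactions WHERE amount < (SELECT MAX(amount) FROM transactions)

Result:
MAX(amount)
-----------
3106.51    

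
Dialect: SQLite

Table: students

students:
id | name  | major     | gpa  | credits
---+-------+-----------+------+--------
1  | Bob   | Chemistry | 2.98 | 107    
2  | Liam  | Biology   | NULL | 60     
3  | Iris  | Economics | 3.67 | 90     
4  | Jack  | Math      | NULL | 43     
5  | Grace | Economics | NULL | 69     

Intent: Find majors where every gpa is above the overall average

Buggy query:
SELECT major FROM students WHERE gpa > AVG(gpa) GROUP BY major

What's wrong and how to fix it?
Bug: AVG() is an aggregate; it can't sit directly in WHERE

Fix: Use a subquery for AVG and a HAVING MIN(...) filter so the condition holds for every row in the group

Corrected query:
SELECT major FROM students GROUP BY major HAVING MIN(gpa) > (SELECT AVG(gpa) FROM students)

Result:
major    
---------
Economics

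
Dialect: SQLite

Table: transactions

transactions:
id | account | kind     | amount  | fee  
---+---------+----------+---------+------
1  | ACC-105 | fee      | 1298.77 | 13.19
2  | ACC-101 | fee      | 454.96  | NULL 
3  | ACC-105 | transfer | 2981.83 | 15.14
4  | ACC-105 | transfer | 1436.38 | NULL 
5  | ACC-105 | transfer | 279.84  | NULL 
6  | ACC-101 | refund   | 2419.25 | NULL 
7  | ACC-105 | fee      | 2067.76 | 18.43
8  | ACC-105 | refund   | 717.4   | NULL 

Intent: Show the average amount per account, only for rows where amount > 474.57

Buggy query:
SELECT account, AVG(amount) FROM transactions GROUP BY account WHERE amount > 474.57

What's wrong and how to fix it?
Bug: WHERE cannot follow GROUP BY

Fix: Place WHERE between FROM and GROUP BY

Corrected query:
SELECT account, AVG(amount) FROM transactions WHERE amount > 474.57 GROUP BY account

Result:
account | AVG(amount)
--------+------------
ACC-101 | 2419.25    
ACC-105 | 1700.428   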